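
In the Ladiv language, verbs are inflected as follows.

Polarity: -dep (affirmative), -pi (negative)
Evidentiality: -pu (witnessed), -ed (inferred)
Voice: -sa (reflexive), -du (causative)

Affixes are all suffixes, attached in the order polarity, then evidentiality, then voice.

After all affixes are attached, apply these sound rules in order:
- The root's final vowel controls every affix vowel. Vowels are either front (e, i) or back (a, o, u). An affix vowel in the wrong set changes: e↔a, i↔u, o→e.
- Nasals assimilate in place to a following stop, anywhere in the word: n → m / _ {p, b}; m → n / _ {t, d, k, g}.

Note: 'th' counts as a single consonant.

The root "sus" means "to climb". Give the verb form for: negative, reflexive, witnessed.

suspupusa

Attach polarity negative -pi → suspi.
Attach evidentiality witnessed -pu → suspipu.
Attach voice reflexive -sa → suspipusa.
Apply vowel harmony: suspipusa → suspupusa.
Nasal assimilation: no change.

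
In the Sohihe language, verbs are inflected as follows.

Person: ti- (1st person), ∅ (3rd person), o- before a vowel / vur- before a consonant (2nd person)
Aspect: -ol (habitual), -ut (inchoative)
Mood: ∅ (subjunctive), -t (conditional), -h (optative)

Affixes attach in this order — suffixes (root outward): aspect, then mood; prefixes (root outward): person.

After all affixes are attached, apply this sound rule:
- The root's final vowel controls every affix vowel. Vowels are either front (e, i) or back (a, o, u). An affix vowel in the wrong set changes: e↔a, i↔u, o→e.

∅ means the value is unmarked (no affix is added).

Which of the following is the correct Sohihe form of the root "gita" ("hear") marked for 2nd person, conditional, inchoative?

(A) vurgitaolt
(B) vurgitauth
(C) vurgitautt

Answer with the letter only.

Attach aspect inchoative -ut → gitaut.
Attach person 2nd person vur- (before consonant 'g') → vurgitaut.
Attach mood conditional -t → vurgitautt.
Vowel harmony: no change.
So the correct form is vurgitautt, option (C).
(A) vurgitaolt is wrong: it uses habitual instead of inchoative for aspect.
(B) vurgitauth is wrong: it uses optative instead of conditional for mood.

C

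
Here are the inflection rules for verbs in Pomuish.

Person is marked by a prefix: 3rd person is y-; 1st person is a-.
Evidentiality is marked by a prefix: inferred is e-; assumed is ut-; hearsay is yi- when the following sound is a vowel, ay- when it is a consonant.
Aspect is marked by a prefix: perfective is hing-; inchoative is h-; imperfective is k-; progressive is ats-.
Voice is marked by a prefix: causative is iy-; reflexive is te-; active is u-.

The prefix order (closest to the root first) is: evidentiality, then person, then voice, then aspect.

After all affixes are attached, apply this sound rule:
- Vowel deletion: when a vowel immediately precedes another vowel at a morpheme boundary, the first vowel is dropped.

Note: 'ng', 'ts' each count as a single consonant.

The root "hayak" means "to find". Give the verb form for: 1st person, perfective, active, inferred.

Attach evidentiality inferred e- → ehayak.
Attach person 1st person a- → aehayak.
Attach voice active u- → uaehayak.
Attach aspect perfective hing- → hinguaehayak.
Apply vowel deletion: hinguaehayak → hingehayak.

hingehayak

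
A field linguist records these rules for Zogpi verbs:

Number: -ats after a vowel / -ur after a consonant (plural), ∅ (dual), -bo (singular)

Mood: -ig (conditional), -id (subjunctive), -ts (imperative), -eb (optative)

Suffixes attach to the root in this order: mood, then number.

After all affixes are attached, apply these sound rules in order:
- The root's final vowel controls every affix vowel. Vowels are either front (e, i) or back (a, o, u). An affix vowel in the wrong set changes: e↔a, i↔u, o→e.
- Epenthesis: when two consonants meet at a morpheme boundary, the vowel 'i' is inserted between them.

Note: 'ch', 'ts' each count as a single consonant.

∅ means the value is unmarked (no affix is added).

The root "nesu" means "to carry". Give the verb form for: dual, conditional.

nesuug

Attach mood conditional -ig → nesuig.
number = dual: zero marking, form stays nesuig.
Apply vowel harmony: nesuig → nesuug.
Epenthesis: no change.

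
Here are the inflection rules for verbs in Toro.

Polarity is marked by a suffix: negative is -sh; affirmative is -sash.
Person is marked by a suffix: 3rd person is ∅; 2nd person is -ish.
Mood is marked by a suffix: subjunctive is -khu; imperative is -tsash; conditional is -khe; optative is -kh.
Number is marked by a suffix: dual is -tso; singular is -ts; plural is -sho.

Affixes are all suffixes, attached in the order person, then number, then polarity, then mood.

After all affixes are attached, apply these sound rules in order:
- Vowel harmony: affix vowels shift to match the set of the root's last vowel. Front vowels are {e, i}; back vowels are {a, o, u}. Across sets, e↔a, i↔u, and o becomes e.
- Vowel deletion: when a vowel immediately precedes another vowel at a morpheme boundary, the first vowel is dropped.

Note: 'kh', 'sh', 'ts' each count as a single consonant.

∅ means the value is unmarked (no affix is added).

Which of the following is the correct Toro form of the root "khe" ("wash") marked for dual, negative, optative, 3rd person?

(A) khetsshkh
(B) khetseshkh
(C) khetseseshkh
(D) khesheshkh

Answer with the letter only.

person = 3rd person: zero marking, form stays khe.
Attach number dual -tso → khetso.
Attach polarity negative -sh → khetsosh.
Attach mood optative -kh → khetsoshkh.
Apply vowel harmony: khetsoshkh → khetseshkh.
Vowel deletion: no change.
So the correct form is khetseshkh, option (B).
(A) khetsshkh is wrong: it uses singular instead of dual for number.
(C) khetseseshkh is wrong: it uses affirmative instead of negative for polarity.
(D) khesheshkh is wrong: it uses plural instead of dual for number.

B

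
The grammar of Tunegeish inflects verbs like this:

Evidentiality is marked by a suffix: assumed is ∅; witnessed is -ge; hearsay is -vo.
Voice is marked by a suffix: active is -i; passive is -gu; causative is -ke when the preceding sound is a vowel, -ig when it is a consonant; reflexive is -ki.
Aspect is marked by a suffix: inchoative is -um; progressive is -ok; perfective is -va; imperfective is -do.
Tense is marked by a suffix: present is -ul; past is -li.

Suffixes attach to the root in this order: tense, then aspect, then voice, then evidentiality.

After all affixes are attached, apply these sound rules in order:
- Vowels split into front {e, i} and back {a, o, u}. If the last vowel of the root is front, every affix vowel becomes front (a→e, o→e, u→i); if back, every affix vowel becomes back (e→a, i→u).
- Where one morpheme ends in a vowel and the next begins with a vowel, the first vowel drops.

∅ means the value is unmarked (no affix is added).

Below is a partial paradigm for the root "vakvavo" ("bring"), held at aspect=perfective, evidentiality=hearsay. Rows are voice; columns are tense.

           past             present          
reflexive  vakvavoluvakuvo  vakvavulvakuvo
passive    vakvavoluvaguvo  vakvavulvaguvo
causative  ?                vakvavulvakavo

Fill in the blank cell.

vakvavoluvakavo

Attach tense past -li → vakvavoli.
Attach aspect perfective -va → vakvavoliva.
Attach voice causative -ke (after vowel 'a') → vakvavolivake.
Attach evidentiality hearsay -vo → vakvavolivakevo.
Apply vowel harmony: vakvavolivakevo → vakvavoluvakavo.
Vowel deletion: no change.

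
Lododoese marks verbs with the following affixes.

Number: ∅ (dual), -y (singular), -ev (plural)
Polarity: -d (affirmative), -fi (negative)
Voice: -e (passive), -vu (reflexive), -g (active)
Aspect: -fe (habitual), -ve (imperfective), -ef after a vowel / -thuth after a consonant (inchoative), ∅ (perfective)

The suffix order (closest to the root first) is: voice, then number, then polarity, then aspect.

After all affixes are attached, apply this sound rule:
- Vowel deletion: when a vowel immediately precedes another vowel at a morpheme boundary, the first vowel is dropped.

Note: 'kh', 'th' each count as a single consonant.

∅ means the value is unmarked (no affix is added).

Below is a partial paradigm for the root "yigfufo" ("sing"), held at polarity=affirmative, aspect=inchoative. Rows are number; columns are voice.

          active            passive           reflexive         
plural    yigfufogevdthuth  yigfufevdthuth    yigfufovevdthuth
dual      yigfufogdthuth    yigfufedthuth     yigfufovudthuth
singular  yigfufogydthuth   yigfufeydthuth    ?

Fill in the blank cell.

yigfufovuydthuth

Attach voice reflexive -vu → yigfufovu.
Attach number singular -y → yigfufovuy.
Attach polarity affirmative -d → yigfufovuyd.
Attach aspect inchoative -thuth (after consonant 'd') → yigfufovuydthuth.
Vowel deletion: no change.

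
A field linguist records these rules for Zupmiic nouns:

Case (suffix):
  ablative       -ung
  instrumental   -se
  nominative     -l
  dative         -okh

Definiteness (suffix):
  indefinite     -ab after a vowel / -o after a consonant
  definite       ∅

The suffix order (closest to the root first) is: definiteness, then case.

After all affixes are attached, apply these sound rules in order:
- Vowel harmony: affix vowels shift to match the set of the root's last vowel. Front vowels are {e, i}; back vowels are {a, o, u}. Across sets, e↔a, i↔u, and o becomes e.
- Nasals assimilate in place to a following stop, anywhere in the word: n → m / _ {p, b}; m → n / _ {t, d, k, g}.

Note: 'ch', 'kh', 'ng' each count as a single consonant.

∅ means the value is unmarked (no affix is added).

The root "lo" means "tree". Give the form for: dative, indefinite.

Attach definiteness indefinite -ab (after vowel 'o') → loab.
Attach case dative -okh → loabokh.
Vowel harmony: no change.
Nasal assimilation: no change.

loabokh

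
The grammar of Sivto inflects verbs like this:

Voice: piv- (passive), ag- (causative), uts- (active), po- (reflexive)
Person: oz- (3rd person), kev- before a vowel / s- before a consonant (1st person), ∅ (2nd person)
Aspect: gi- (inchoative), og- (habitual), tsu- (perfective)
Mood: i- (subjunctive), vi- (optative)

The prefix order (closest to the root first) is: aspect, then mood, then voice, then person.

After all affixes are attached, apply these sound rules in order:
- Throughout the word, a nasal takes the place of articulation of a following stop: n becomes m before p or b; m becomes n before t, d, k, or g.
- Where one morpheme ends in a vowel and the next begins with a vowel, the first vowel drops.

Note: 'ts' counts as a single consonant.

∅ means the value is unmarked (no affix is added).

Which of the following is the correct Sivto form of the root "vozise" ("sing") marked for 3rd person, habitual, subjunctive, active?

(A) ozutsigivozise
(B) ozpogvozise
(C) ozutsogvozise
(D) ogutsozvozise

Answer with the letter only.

C

Attach aspect habitual og- → ogvozise.
Attach mood subjunctive i- → iogvozise.
Attach voice active uts- → utsiogvozise.
Attach person 3rd person oz- → ozutsiogvozise.
Nasal assimilation: no change.
Apply vowel deletion: ozutsiogvozise → ozutsogvozise.
So the correct form is ozutsogvozise, option (C).
(B) ozpogvozise is wrong: it uses reflexive instead of active for voice.
(A) ozutsigivozise is wrong: it uses inchoative instead of habitual for aspect.
(D) ogutsozvozise is wrong: it has the affixes in the wrong order.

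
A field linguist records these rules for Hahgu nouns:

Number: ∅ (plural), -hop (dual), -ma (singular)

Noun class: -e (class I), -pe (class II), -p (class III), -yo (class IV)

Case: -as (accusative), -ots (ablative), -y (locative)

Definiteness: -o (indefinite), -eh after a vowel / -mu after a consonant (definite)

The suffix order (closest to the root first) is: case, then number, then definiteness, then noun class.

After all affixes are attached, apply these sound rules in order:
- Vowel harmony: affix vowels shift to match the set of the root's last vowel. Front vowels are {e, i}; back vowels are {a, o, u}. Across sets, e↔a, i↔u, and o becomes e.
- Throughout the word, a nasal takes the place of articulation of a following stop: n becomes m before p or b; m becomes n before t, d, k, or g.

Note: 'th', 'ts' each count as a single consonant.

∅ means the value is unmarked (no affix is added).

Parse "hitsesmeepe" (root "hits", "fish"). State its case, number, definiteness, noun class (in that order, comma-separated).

Segment: hits-as-ma-o-pe.
case: -as → accusative.
number: -ma → singular.
definiteness: -o → indefinite.
noun class: -pe → class II.

accusative, singular, indefinite, class II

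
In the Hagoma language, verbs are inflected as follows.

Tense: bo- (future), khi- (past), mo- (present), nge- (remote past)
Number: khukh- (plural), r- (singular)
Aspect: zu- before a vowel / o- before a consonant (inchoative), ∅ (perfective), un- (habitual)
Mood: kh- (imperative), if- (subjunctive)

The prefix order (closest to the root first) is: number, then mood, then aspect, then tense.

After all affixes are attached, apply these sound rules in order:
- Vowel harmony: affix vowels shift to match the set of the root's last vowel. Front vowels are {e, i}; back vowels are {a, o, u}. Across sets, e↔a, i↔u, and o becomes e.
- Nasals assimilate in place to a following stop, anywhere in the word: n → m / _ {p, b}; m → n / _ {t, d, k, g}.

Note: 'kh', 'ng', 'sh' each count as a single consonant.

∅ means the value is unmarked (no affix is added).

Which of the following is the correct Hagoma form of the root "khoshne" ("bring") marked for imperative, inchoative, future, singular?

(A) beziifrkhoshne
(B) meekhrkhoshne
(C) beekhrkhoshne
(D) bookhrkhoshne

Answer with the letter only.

C

Attach number singular r- → rkhoshne.
Attach mood imperative kh- → khrkhoshne.
Attach aspect inchoative o- (before consonant 'kh') → okhrkhoshne.
Attach tense future bo- → bookhrkhoshne.
Apply vowel harmony: bookhrkhoshne → beekhrkhoshne.
Nasal assimilation: no change.
So the correct form is beekhrkhoshne, option (C).
(B) meekhrkhoshne is wrong: it uses present instead of future for tense.
(A) beziifrkhoshne is wrong: it uses subjunctive instead of imperative for mood.
(D) bookhrkhoshne is wrong: it fails to apply the sound rule(s).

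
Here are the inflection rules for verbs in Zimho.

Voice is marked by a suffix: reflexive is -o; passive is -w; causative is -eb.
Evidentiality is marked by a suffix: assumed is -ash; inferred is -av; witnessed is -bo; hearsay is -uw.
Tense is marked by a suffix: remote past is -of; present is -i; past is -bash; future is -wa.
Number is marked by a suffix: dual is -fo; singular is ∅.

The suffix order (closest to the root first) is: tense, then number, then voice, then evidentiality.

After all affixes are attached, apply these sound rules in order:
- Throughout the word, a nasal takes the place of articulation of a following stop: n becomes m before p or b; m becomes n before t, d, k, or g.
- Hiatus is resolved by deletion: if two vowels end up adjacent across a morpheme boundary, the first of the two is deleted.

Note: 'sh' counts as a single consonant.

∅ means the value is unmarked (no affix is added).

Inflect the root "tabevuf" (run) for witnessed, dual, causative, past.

tabevufbashfebbo

Attach tense past -bash → tabevufbash.
Attach number dual -fo → tabevufbashfo.
Attach voice causative -eb → tabevufbashfoeb.
Attach evidentiality witnessed -bo → tabevufbashfoebbo.
Nasal assimilation: no change.
Apply vowel deletion: tabevufbashfoebbo → tabevufbashfebbo.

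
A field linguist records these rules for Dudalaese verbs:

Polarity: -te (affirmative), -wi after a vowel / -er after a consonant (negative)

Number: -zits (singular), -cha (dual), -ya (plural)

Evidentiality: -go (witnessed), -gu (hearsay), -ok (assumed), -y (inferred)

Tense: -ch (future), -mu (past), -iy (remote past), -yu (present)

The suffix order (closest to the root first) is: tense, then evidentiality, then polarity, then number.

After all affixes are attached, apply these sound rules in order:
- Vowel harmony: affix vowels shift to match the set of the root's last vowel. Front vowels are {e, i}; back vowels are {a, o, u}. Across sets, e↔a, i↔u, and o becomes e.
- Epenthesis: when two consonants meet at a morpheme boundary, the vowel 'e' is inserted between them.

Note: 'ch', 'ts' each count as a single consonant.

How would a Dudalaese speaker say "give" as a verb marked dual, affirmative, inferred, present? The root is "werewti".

Attach tense present -yu → werewtiyu.
Attach evidentiality inferred -y → werewtiyuy.
Attach polarity affirmative -te → werewtiyuyte.
Attach number dual -cha → werewtiyuytecha.
Apply vowel harmony: werewtiyuytecha → werewtiyiyteche.
Apply epenthesis: werewtiyiyteche → werewtiyiyeteche.

werewtiyiyeteche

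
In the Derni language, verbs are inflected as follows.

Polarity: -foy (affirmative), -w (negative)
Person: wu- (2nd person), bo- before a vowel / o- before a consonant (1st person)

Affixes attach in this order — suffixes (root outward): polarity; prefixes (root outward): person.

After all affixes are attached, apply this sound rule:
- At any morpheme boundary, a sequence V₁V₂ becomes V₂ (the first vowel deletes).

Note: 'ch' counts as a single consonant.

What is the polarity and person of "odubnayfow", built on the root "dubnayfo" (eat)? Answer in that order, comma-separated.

Segment: o-dubnayfo-w.
polarity: -w → negative.
person: bo/o- → 1st person.

negative, 1st person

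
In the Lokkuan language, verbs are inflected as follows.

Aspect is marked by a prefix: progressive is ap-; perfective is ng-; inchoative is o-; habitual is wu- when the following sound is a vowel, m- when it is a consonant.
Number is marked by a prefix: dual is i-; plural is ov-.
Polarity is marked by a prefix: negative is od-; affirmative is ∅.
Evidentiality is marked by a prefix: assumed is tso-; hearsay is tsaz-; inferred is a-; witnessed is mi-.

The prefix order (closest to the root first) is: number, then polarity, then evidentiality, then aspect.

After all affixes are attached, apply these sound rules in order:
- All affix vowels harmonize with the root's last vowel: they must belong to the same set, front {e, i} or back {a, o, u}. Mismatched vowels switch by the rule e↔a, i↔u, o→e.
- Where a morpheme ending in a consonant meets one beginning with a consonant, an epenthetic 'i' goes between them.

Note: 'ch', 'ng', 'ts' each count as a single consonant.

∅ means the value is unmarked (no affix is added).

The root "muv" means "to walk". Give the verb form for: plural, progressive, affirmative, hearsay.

apitsazovimuv

Attach number plural ov- → ovmuv.
polarity = affirmative: zero marking, form stays ovmuv.
Attach evidentiality hearsay tsaz- → tsazovmuv.
Attach aspect progressive ap- → aptsazovmuv.
Vowel harmony: no change.
Apply epenthesis: aptsazovmuv → apitsazovimuv.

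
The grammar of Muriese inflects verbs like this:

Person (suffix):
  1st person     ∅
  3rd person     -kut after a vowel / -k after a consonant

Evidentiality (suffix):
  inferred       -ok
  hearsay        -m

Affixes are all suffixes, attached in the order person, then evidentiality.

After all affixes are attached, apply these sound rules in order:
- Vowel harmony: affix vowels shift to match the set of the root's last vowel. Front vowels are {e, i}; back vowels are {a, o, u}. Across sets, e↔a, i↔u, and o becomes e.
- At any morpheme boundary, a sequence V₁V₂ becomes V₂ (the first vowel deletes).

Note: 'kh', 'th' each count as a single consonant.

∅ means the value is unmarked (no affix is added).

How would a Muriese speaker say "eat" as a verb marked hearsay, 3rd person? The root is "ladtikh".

ladtikhkm

Attach person 3rd person -k (after consonant 'kh') → ladtikhk.
Attach evidentiality hearsay -m → ladtikhkm.
Vowel harmony: no change.
Vowel deletion: no change.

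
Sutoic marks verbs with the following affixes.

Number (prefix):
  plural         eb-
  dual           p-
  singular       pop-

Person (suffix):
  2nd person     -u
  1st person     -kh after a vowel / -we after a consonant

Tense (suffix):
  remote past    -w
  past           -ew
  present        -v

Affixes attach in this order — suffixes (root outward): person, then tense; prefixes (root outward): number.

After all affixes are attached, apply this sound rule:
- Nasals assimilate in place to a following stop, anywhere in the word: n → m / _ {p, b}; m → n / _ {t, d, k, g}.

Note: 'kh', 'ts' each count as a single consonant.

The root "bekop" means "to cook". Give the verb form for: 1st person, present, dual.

pbekopwev

Attach person 1st person -we (after consonant 'p') → bekopwe.
Attach number dual p- → pbekopwe.
Attach tense present -v → pbekopwev.
Nasal assimilation: no change.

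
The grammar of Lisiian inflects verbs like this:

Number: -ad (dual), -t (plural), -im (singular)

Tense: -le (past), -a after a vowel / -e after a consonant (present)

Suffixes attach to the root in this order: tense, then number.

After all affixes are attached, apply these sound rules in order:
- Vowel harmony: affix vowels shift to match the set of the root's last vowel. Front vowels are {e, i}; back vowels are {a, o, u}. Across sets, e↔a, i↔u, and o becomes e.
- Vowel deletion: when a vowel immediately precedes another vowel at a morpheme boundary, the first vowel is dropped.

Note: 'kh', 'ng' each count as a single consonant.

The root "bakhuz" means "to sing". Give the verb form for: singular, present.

Attach tense present -e (after consonant 'z') → bakhuze.
Attach number singular -im → bakhuzeim.
Apply vowel harmony: bakhuzeim → bakhuzaum.
Apply vowel deletion: bakhuzaum → bakhuzum.

bakhuzum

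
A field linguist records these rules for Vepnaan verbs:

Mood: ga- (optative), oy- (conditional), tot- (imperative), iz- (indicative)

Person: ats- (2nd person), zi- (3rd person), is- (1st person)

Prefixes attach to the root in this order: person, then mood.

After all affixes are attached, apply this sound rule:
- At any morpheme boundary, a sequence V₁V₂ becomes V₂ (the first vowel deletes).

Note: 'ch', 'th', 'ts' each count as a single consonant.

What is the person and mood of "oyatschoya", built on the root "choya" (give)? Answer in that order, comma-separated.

2nd person, conditional

Segment: oy-ats-choya.
person: ats- → 2nd person.
mood: oy- → conditional.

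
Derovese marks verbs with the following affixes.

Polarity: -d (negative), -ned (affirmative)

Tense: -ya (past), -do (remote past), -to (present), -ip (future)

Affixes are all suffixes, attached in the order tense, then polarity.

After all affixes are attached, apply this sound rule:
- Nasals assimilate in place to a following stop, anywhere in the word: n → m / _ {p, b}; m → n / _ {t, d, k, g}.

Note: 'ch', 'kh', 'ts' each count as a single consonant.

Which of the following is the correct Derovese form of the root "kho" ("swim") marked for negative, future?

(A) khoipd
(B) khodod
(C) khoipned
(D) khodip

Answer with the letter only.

Attach tense future -ip → khoip.
Attach polarity negative -d → khoipd.
Nasal assimilation: no change.
So the correct form is khoipd, option (A).
(B) khodod is wrong: it uses remote past instead of future for tense.
(C) khoipned is wrong: it uses affirmative instead of negative for polarity.
(D) khodip is wrong: it has the affixes in the wrong order.

A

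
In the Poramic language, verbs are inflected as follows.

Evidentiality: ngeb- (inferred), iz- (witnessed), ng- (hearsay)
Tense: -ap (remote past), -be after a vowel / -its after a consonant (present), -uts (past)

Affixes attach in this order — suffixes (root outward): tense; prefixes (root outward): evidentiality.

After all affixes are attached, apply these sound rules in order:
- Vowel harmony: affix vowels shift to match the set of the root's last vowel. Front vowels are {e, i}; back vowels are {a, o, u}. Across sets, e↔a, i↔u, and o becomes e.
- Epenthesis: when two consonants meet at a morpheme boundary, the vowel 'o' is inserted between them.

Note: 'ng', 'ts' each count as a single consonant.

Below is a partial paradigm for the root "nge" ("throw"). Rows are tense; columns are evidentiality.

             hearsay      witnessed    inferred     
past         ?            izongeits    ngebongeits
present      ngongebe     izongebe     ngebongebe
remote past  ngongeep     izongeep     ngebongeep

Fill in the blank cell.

ngongeits

Attach tense past -uts → ngeuts.
Attach evidentiality hearsay ng- → ngngeuts.
Apply vowel harmony: ngngeuts → ngngeits.
Apply epenthesis: ngngeits → ngongeits.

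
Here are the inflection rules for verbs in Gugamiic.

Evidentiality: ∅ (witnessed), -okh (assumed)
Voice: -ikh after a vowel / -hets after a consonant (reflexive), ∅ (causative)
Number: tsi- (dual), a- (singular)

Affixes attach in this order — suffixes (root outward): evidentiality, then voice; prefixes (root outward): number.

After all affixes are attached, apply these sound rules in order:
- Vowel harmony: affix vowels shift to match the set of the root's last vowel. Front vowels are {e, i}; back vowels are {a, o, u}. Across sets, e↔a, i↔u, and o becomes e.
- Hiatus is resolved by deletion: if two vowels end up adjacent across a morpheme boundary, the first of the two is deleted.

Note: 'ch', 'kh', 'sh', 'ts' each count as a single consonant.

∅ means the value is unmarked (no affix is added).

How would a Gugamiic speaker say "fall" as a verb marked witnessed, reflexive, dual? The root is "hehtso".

Attach number dual tsi- → tsihehtso.
evidentiality = witnessed: zero marking, form stays tsihehtso.
Attach voice reflexive -ikh (after vowel 'o') → tsihehtsoikh.
Apply vowel harmony: tsihehtsoikh → tsuhehtsoukh.
Apply vowel deletion: tsuhehtsoukh → tsuhehtsukh.

tsuhehtsukh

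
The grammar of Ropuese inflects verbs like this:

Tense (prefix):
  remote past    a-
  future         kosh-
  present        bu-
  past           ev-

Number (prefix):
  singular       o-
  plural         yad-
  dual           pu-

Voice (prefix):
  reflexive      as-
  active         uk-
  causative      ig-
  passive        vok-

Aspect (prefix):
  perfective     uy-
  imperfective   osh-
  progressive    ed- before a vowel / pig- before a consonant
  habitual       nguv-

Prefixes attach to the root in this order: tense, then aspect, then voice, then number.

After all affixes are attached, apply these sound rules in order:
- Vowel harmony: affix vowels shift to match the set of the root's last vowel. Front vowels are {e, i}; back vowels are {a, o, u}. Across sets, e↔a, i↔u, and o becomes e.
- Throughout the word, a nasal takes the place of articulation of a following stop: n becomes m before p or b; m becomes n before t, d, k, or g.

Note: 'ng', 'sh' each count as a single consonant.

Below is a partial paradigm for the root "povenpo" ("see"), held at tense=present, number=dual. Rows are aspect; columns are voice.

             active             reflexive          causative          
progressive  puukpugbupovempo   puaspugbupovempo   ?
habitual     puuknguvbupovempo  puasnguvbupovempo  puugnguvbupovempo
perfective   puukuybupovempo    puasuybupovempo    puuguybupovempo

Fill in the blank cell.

puugpugbupovempo

Attach tense present bu- → bupovenpo.
Attach aspect progressive pig- (before consonant 'b') → pigbupovenpo.
Attach voice causative ig- → igpigbupovenpo.
Attach number dual pu- → puigpigbupovenpo.
Apply vowel harmony: puigpigbupovenpo → puugpugbupovenpo.
Apply nasal assimilation: puugpugbupovenpo → puugpugbupovempo.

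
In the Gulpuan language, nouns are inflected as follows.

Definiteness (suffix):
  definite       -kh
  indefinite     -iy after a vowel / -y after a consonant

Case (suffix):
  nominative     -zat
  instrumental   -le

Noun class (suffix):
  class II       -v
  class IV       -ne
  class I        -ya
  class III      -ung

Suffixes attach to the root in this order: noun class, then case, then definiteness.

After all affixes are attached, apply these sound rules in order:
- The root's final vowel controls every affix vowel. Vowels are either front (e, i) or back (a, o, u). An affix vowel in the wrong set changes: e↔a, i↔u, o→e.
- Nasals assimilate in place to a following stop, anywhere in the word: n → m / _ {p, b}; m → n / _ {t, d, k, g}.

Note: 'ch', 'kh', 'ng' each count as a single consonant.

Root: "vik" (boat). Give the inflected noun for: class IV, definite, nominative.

viknezetkh

Attach noun class class IV -ne → vikne.
Attach case nominative -zat → viknezat.
Attach definiteness definite -kh → viknezatkh.
Apply vowel harmony: viknezatkh → viknezetkh.
Nasal assimilation: no change.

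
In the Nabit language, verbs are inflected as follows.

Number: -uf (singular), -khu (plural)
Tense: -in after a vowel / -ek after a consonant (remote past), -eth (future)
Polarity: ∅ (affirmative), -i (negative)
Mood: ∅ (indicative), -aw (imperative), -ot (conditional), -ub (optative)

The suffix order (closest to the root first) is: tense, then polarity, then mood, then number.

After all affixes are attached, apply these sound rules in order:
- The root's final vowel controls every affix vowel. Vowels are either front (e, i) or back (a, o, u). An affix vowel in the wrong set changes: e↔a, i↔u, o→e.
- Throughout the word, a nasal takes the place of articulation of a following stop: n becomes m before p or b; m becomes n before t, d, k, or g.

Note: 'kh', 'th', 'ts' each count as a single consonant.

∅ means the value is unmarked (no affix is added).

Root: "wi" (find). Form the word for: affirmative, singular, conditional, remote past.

wiinetif

Attach tense remote past -in (after vowel 'i') → wiin.
polarity = affirmative: zero marking, form stays wiin.
Attach mood conditional -ot → wiinot.
Attach number singular -uf → wiinotuf.
Apply vowel harmony: wiinotuf → wiinetif.
Nasal assimilation: no change.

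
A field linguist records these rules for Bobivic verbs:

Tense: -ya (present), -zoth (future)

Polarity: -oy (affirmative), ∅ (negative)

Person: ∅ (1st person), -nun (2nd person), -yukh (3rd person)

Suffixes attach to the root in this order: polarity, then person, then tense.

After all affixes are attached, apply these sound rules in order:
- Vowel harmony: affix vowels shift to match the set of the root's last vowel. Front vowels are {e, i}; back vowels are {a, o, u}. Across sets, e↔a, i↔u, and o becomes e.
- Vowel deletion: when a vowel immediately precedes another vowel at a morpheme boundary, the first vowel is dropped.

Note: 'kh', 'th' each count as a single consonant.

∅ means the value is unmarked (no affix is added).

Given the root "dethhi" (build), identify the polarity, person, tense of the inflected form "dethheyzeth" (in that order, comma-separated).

affirmative, 1st person, future

Segment: dethhi-oy-zoth.
polarity: -oy → affirmative.
person: ∅ → 1st person.
tense: -zoth → future.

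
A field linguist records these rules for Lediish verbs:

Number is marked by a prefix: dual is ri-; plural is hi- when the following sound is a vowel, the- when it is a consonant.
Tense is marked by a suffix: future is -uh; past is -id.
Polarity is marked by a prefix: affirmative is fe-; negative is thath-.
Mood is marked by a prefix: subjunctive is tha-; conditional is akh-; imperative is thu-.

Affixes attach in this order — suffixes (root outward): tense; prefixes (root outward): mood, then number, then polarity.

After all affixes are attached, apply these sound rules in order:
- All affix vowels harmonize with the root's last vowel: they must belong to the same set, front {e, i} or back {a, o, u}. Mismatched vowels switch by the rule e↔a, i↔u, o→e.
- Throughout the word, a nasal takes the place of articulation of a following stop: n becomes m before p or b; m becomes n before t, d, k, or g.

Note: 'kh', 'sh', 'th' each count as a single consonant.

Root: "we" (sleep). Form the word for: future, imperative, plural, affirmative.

fethethiweih

Attach tense future -uh → weuh.
Attach mood imperative thu- → thuweuh.
Attach number plural the- (before consonant 'th') → thethuweuh.
Attach polarity affirmative fe- → fethethuweuh.
Apply vowel harmony: fethethuweuh → fethethiweih.
Nasal assimilation: no change.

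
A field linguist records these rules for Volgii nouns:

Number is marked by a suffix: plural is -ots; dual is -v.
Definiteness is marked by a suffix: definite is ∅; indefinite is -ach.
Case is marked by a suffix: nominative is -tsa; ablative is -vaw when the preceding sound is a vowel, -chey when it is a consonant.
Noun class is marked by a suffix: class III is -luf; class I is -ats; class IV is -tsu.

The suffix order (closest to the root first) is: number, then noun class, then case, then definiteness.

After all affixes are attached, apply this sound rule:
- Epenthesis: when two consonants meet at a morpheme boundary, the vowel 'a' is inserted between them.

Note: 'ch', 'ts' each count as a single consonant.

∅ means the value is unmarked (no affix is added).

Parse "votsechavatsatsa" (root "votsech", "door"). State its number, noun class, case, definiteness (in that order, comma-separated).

dual, class I, nominative, definite

Segment: votsech-v-ats-tsa.
number: -v → dual.
noun class: -ats → class I.
case: -tsa → nominative.
definiteness: ∅ → definite.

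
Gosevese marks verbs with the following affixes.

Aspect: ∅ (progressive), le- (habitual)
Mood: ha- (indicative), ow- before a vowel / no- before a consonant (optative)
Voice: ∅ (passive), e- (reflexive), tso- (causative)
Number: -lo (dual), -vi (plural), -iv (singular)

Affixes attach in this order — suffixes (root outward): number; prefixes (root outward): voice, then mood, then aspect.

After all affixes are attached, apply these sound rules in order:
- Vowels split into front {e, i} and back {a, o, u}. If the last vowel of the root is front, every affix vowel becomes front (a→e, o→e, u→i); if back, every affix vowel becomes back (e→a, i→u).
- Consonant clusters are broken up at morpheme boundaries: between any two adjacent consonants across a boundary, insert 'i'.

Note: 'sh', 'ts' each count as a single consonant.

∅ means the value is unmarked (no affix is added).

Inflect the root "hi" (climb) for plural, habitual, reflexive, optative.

Attach number plural -vi → hivi.
Attach voice reflexive e- → ehivi.
Attach mood optative ow- (before vowel 'e') → owehivi.
Attach aspect habitual le- → leowehivi.
Apply vowel harmony: leowehivi → leewehivi.
Epenthesis: no change.

leewehivi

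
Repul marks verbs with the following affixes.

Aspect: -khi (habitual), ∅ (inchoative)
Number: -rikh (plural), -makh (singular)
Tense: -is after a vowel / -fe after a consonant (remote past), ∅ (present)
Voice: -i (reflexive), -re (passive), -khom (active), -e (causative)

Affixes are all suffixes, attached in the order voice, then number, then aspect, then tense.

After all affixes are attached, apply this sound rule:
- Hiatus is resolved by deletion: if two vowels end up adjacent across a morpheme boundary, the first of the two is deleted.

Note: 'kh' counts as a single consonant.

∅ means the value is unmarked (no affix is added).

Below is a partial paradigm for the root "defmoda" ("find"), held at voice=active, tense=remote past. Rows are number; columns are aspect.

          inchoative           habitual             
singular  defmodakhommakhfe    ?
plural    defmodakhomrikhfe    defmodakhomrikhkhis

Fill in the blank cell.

Attach voice active -khom → defmodakhom.
Attach number singular -makh → defmodakhommakh.
Attach aspect habitual -khi → defmodakhommakhkhi.
Attach tense remote past -is (after vowel 'i') → defmodakhommakhkhiis.
Apply vowel deletion: defmodakhommakhkhiis → defmodakhommakhkhis.

defmodakhommakhkhis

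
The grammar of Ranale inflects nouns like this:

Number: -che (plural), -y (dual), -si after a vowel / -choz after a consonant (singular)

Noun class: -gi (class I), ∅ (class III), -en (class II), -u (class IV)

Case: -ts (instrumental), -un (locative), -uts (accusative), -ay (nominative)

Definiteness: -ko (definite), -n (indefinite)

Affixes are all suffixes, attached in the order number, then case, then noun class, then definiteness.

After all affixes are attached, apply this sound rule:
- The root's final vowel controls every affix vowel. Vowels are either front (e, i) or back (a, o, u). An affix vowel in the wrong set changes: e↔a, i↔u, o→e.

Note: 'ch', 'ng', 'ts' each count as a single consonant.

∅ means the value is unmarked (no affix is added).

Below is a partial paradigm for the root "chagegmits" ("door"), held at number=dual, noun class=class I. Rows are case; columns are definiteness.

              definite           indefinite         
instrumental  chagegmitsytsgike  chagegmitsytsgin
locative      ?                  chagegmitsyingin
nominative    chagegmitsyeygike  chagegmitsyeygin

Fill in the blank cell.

Attach number dual -y → chagegmitsy.
Attach case locative -un → chagegmitsyun.
Attach noun class class I -gi → chagegmitsyungi.
Attach definiteness definite -ko → chagegmitsyungiko.
Apply vowel harmony: chagegmitsyungiko → chagegmitsyingike.

chagegmitsyingike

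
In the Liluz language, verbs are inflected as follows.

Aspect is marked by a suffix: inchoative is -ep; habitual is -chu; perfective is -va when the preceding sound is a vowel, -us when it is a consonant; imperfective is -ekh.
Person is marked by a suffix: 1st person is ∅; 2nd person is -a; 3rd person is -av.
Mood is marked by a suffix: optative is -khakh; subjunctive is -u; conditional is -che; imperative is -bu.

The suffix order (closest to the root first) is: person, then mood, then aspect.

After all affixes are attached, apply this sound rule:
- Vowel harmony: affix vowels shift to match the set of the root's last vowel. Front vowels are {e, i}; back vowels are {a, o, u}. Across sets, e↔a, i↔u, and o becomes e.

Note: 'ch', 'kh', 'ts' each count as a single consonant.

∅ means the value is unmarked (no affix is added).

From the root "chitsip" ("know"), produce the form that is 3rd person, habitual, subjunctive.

Attach person 3rd person -av → chitsipav.
Attach mood subjunctive -u → chitsipavu.
Attach aspect habitual -chu → chitsipavuchu.
Apply vowel harmony: chitsipavuchu → chitsipevichi.

chitsipevichi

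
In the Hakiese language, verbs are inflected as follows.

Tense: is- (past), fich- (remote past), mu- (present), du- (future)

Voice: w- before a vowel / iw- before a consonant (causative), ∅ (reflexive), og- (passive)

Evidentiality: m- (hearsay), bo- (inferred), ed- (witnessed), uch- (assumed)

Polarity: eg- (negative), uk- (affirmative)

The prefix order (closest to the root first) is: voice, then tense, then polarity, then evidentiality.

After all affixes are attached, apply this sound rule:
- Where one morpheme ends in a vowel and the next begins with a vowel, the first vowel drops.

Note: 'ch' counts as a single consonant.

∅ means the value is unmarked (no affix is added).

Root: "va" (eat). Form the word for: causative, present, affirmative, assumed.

uchukmiwva

Attach voice causative iw- (before consonant 'v') → iwva.
Attach tense present mu- → muiwva.
Attach polarity affirmative uk- → ukmuiwva.
Attach evidentiality assumed uch- → uchukmuiwva.
Apply vowel deletion: uchukmuiwva → uchukmiwva.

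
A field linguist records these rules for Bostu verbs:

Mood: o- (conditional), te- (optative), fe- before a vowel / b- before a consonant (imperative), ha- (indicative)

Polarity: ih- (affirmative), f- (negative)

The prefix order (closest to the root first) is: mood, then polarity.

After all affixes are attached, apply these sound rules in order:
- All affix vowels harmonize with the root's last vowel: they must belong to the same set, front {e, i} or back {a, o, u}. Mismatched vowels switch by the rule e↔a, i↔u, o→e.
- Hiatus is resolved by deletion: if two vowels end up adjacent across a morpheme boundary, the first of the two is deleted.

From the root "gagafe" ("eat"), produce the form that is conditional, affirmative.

ihegagafe

Attach mood conditional o- → ogagafe.
Attach polarity affirmative ih- → ihogagafe.
Apply vowel harmony: ihogagafe → ihegagafe.
Vowel deletion: no change.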